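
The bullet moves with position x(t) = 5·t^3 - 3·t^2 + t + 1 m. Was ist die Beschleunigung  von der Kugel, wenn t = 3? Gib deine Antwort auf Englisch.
Starting from position x(t) = 5·t^3 - 3·t^2 + t + 1, we take 2 derivatives. Taking d/dt of x(t), we find v(t) = 15·t^2 - 6·t + 1. Taking d/dt of v(t), we find a(t) = 30·t - 6. We have acceleration a(t) = 30·t - 6. Substituting t = 3: a(3) = 84.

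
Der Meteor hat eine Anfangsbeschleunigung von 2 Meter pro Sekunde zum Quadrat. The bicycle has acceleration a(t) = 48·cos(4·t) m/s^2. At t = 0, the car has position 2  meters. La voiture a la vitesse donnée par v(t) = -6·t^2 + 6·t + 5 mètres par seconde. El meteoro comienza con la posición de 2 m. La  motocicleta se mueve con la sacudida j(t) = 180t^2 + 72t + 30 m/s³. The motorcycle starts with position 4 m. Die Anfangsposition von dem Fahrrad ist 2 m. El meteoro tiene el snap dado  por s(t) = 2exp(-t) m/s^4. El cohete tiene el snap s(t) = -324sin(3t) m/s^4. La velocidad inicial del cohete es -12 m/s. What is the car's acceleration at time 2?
Starting from velocity v(t) = -6·t^2 + 6·t + 5, we take 1 derivative. The derivative of velocity gives acceleration: a(t) = 6 - 12·t. Using a(t) = 6 - 12·t and substituting t = 2, we find a = -18.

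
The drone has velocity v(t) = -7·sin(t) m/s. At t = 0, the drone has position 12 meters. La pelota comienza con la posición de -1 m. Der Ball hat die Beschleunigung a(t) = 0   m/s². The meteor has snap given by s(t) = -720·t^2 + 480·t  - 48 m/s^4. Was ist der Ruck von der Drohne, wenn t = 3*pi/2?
Um dies zu lösen, müssen wir 2 Ableitungen unserer Gleichung für die Geschwindigkeit v(t) = -7·sin(t) nehmen. Durch Ableiten von der Geschwindigkeit erhalten wir die Beschleunigung: a(t) = -7·cos(t). Durch Ableiten von der Beschleunigung erhalten wir den Ruck: j(t) = 7·sin(t). Mit j(t) = 7·sin(t) und Einsetzen von t = 3*pi/2, finden wir j = -7.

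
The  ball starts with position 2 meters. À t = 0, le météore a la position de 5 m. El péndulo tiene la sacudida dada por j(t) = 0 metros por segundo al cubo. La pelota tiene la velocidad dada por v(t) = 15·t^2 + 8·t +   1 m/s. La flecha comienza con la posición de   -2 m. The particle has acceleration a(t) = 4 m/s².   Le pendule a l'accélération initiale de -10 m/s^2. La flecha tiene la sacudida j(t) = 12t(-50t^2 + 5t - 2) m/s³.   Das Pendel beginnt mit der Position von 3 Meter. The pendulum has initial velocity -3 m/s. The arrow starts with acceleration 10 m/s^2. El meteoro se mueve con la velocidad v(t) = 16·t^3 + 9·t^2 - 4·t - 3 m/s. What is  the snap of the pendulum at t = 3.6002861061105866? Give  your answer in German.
Wir müssen unsere Gleichung für den Ruck j(t) = 0 1-mal ableiten. Durch Ableiten von dem Ruck erhalten wir den Snap: s(t) = 0. Wir haben den Snap s(t) = 0. Durch Einsetzen von t = 3.6002861061105866: s(3.6002861061105866) = 0.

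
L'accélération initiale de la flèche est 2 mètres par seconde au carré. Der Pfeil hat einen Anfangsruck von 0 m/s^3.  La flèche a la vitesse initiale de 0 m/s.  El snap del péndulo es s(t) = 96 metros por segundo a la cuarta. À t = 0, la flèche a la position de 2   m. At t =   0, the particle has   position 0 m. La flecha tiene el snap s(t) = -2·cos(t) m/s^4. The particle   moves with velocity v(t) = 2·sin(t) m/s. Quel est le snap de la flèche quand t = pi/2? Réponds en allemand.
Aus der Gleichung für den Snap s(t) = -2·cos(t), setzen wir t = pi/2 ein und erhalten s = 0.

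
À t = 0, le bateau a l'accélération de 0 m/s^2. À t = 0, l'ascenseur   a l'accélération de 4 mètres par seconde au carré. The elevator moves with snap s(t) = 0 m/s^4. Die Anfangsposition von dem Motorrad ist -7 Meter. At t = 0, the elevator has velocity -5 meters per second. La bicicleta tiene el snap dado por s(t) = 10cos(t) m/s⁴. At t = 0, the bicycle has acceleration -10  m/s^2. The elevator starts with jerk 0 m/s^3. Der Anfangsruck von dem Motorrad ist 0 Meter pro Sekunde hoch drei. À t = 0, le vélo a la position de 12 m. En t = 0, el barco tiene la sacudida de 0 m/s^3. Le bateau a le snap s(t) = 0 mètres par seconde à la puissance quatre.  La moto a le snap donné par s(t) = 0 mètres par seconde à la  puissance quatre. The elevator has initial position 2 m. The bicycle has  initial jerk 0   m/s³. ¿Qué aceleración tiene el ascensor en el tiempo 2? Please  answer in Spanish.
Para resolver esto, necesitamos tomar 2 antiderivadas de nuestra ecuación del snap s(t) = 0. Tomando ∫s(t)dt y aplicando j(0) = 0, encontramos j(t) = 0. Integrando la sacudida y usando la condición inicial a(0) = 4, obtenemos a(t) = 4. Tenemos la aceleración a(t) = 4. Sustituyendo t = 2: a(2) = 4.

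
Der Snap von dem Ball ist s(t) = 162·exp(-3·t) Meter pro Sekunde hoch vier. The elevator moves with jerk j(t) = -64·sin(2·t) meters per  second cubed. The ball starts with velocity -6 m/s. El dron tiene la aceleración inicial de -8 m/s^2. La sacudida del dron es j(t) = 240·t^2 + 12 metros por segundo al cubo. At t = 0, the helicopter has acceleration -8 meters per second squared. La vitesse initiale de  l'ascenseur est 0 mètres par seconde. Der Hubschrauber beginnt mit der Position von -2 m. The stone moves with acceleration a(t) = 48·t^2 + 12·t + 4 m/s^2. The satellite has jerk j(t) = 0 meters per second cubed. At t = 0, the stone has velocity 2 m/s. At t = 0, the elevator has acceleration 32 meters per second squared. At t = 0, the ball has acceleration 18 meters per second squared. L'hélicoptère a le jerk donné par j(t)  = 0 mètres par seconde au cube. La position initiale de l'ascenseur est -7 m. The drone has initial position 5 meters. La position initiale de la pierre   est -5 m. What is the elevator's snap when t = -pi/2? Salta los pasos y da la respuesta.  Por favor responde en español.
La respuesta es 128.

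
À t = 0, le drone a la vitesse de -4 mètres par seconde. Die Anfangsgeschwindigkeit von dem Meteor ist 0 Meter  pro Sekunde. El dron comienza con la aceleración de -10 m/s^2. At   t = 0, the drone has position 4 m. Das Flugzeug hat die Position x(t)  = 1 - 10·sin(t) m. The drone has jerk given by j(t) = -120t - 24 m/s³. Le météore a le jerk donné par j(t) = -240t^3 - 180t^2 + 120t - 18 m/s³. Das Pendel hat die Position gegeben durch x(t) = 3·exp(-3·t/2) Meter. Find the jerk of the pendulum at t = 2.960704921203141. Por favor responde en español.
Partiendo de la posición x(t) = 3·exp(-3·t/2), tomamos 3 derivadas. Tomando d/dt de x(t), encontramos v(t) = -9·exp(-3·t/2)/2. Derivando la velocidad, obtenemos la aceleración: a(t) = 27·exp(-3·t/2)/4. La derivada de la aceleración da la sacudida: j(t) = -81·exp(-3·t/2)/8. De la ecuación de la sacudida j(t) = -81·exp(-3·t/2)/8, sustituimos t = 2.960704921203141 para obtener j = -0.119307657046909.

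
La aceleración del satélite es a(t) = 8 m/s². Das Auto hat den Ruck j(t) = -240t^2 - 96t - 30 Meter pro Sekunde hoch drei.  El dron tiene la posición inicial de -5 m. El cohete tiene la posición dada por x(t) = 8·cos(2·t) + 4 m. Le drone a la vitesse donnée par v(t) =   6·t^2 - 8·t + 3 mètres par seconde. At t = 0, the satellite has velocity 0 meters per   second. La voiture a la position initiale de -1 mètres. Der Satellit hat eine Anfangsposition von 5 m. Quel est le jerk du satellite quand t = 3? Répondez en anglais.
Starting from acceleration a(t) = 8, we take 1 derivative. Taking d/dt of a(t), we find j(t) = 0. Using j(t) = 0 and substituting t = 3, we find j = 0.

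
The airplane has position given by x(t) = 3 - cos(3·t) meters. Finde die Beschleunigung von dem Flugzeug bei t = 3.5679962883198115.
Ausgehend von der Position x(t) = 3 - cos(3·t), nehmen wir 2 Ableitungen. Mit d/dt von x(t) finden wir v(t) = 3·sin(3·t). Durch Ableiten von der Geschwindigkeit erhalten wir die Beschleunigung: a(t) = 9·cos(3·t). Aus der Gleichung für die Beschleunigung a(t) = 9·cos(3·t), setzen wir t = 3.5679962883198115 ein und erhalten a = -2.58723977930935.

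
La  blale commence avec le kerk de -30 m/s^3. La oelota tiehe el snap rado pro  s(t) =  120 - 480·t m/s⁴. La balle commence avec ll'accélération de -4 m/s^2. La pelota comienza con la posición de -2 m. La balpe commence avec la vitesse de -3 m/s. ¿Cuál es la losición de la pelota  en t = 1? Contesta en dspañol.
Partiendo del snap s(t) = 120 - 480·t, tomamos 4 antiderivadas. Tomando ∫s(t)dt y aplicando j(0) = -30, encontramos j(t) = -240·t^2 + 120·t - 30. Tomando ∫j(t)dt y aplicando a(0) = -4, encontramos a(t) = -80·t^3 + 60·t^2 - 30·t - 4. Tomando ∫a(t)dt y aplicando v(0) = -3, encontramos v(t) = -20·t^4 + 20·t^3 - 15·t^2 - 4·t - 3. Tomando ∫v(t)dt y aplicando x(0) = -2, encontramos x(t) = -4·t^5 + 5·t^4 - 5·t^3 - 2·t^2 - 3·t - 2. Tenemos la posición x(t) = -4·t^5 + 5·t^4 - 5·t^3 - 2·t^2 - 3·t - 2. Sustituyendo t = 1: x(1) = -11.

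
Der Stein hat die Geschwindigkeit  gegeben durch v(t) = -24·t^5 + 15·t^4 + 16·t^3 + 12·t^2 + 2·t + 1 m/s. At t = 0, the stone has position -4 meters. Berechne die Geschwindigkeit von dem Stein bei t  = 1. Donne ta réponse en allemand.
Mit v(t) = -24·t^5 + 15·t^4 + 16·t^3 + 12·t^2 + 2·t + 1 und Einsetzen von t = 1, finden wir v = 22.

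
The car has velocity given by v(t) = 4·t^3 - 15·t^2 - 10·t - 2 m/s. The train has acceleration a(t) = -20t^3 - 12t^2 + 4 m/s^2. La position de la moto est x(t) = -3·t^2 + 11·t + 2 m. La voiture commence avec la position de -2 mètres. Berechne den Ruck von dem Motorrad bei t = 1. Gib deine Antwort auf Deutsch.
Ausgehend von der Position x(t) = -3·t^2 + 11·t + 2, nehmen wir 3 Ableitungen. Die Ableitung von der Position ergibt die Geschwindigkeit: v(t) = 11 - 6·t. Mit d/dt von v(t) finden wir a(t) = -6. Durch Ableiten von der Beschleunigung erhalten wir den Ruck: j(t) = 0. Mit j(t) = 0 und Einsetzen von t = 1, finden wir j = 0.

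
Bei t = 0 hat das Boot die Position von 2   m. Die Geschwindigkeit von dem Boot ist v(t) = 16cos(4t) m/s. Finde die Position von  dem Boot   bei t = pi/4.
Wir müssen unsere Gleichung für die Geschwindigkeit v(t) = 16·cos(4·t) 1-mal integrieren. Mit ∫v(t)dt und Anwendung von x(0) = 2, finden wir x(t) = 4·sin(4·t) + 2. Aus der Gleichung für die Position x(t) = 4·sin(4·t) + 2, setzen wir t = pi/4 ein und erhalten x = 2.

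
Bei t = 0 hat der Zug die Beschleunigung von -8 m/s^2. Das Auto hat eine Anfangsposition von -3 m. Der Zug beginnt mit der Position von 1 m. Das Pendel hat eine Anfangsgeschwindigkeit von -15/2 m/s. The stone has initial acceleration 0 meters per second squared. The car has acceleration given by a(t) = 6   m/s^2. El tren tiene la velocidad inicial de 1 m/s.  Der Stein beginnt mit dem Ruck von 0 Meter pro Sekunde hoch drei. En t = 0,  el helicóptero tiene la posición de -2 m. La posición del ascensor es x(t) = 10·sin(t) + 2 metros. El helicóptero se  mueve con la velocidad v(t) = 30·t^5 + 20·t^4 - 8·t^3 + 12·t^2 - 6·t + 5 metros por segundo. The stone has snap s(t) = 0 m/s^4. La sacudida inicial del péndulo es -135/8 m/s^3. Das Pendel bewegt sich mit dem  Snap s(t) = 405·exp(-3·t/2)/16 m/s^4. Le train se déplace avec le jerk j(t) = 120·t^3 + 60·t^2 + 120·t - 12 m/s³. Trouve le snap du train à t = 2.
Pour résoudre ceci, nous devons prendre 1 dérivée de notre équation du jerk j(t) = 120·t^3 + 60·t^2 + 120·t - 12. En prenant d/dt de j(t), nous trouvons s(t) = 360·t^2 + 120·t + 120. De l'équation du snap s(t) = 360·t^2 + 120·t + 120, nous substituons t = 2 pour obtenir s = 1800.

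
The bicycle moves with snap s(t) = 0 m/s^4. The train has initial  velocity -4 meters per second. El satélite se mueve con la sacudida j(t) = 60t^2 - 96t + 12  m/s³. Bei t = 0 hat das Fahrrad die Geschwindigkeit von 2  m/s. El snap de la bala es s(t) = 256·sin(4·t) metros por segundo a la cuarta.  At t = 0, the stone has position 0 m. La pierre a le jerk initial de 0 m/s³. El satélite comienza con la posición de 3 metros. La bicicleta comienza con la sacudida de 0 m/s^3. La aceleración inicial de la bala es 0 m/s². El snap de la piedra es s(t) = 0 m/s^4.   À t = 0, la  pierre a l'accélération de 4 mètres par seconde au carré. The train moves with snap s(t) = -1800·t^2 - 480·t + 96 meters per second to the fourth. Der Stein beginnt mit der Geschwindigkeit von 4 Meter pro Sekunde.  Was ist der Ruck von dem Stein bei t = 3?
Um dies zu lösen, müssen wir 1 Stammfunktion unserer Gleichung für den Snap s(t) = 0 finden. Die Stammfunktion von dem Snap ist der Ruck. Mit j(0) = 0 erhalten wir j(t) = 0. Aus der Gleichung für den Ruck j(t) = 0, setzen wir t = 3 ein und erhalten j = 0.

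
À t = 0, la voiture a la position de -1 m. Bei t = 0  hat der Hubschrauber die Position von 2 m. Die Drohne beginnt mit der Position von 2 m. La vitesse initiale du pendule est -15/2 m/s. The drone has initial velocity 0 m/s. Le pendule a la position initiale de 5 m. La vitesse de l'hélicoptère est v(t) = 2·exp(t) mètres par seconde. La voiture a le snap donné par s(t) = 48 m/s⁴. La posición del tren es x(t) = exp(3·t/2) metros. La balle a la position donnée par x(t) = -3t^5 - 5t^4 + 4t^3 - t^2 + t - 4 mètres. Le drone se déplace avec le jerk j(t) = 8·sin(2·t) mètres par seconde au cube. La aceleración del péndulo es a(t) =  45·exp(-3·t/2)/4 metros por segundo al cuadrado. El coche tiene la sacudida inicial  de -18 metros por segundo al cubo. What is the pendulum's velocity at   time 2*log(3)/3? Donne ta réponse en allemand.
Wir müssen unsere Gleichung für die Beschleunigung a(t) = 45·exp(-3·t/2)/4 1-mal integrieren. Durch Integration von der Beschleunigung und Verwendung der Anfangsbedingung v(0) = -15/2, erhalten wir v(t) = -15·exp(-3·t/2)/2. Mit v(t) = -15·exp(-3·t/2)/2 und Einsetzen von t = 2*log(3)/3, finden wir v = -5/2.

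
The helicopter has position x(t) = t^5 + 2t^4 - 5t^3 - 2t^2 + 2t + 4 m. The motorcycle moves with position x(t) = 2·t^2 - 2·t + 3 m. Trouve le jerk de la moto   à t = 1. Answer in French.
Nous devons dériver notre équation de la position x(t) = 2·t^2 - 2·t + 3 3 fois. En dérivant la position, nous obtenons la vitesse: v(t) = 4·t - 2. En prenant d/dt de v(t), nous trouvons a(t) = 4. La dérivée de l'accélération donne le jerk: j(t) = 0. En utilisant j(t) = 0 et en substituant t = 1, nous trouvons j = 0.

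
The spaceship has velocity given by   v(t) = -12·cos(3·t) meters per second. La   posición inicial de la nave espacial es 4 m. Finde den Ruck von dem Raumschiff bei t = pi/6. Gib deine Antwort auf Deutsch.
Ausgehend von der Geschwindigkeit v(t) = -12·cos(3·t), nehmen wir 2 Ableitungen. Mit d/dt von v(t) finden wir a(t) = 36·sin(3·t). Mit d/dt von a(t) finden wir j(t) = 108·cos(3·t). Wir haben den Ruck j(t) = 108·cos(3·t). Durch Einsetzen von t = pi/6: j(pi/6) = 0.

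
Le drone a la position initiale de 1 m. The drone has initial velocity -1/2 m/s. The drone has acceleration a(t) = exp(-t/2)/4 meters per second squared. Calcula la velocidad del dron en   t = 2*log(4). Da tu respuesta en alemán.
Wir müssen die Stammfunktion unserer Gleichung für die Beschleunigung a(t) = exp(-t/2)/4 1-mal finden. Die Stammfunktion von der Beschleunigung ist die Geschwindigkeit. Mit v(0) = -1/2 erhalten wir v(t) = -exp(-t/2)/2. Mit v(t) = -exp(-t/2)/2 und Einsetzen von t = 2*log(4), finden wir v = -1/8.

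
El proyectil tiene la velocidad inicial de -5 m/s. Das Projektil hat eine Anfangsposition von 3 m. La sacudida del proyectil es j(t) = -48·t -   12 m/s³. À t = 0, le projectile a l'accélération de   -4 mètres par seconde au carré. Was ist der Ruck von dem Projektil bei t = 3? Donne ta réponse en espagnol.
Tenemos la sacudida j(t) = -48·t - 12. Sustituyendo t = 3: j(3) = -156.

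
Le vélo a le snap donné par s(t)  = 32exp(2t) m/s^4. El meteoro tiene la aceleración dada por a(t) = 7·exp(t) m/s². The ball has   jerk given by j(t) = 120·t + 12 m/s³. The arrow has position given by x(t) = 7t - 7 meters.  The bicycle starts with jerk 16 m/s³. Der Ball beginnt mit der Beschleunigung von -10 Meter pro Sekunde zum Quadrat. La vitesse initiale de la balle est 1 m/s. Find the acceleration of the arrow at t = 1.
We must differentiate our position equation x(t) = 7·t - 7 2 times. The derivative of position gives velocity: v(t) = 7. Differentiating velocity, we get acceleration: a(t) = 0. Using a(t) = 0 and substituting t = 1, we find a = 0.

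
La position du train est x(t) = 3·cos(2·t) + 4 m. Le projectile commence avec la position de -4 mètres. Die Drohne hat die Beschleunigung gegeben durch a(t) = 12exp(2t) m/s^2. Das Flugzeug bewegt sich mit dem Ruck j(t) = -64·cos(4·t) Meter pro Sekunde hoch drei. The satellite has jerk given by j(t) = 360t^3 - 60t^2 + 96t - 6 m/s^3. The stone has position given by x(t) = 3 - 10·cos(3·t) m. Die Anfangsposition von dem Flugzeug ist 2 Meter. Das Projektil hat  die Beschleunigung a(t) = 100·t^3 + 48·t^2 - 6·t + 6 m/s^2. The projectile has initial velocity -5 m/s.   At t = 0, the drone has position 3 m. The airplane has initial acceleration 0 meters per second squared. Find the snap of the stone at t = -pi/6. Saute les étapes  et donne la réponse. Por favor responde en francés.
À t = -pi/6, s = 0.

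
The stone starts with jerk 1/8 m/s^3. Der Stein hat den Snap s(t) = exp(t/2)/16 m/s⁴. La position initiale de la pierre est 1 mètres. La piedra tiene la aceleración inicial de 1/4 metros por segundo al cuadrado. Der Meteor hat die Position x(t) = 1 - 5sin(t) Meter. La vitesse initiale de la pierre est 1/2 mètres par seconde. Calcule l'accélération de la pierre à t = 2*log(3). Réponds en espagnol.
Debemos encontrar la integral de nuestra ecuación del snap s(t) = exp(t/2)/16 2 veces. La antiderivada del snap, con j(0) = 1/8, da la sacudida: j(t) = exp(t/2)/8. Tomando ∫j(t)dt y aplicando a(0) = 1/4, encontramos a(t) = exp(t/2)/4. Usando a(t) = exp(t/2)/4 y sustituyendo t = 2*log(3), encontramos a = 3/4.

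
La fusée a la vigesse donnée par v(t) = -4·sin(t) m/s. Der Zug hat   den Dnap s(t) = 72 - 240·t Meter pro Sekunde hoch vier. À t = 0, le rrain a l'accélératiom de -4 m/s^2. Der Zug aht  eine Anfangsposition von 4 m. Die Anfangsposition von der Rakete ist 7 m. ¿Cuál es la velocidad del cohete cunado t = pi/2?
Usando v(t) = -4·sin(t) y sustituyendo t = pi/2, encontramos v = -4.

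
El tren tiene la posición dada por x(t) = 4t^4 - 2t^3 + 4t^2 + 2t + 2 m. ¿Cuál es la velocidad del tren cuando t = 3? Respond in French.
En partant de la position x(t) = 4·t^4 - 2·t^3 + 4·t^2 + 2·t + 2, nous prenons 1 dérivée. La dérivée de la position donne la vitesse: v(t) = 16·t^3 - 6·t^2 + 8·t + 2. De l'équation de la vitesse v(t) = 16·t^3 - 6·t^2 + 8·t + 2, nous substituons t = 3 pour obtenir v = 404.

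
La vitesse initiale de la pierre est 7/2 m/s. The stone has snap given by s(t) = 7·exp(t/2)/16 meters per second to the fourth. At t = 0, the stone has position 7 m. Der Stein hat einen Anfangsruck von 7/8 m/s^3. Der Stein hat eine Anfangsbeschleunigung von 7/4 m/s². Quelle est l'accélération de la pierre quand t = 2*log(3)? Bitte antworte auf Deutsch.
Wir müssen die Stammfunktion unserer Gleichung für den Snap s(t) = 7·exp(t/2)/16 2-mal finden. Das Integral von dem Snap ist der Ruck. Mit j(0) = 7/8 erhalten wir j(t) = 7·exp(t/2)/8. Das Integral von dem Ruck, mit a(0) = 7/4, ergibt die Beschleunigung: a(t) = 7·exp(t/2)/4. Wir haben die Beschleunigung a(t) = 7·exp(t/2)/4. Durch Einsetzen von t = 2*log(3): a(2*log(3)) = 21/4.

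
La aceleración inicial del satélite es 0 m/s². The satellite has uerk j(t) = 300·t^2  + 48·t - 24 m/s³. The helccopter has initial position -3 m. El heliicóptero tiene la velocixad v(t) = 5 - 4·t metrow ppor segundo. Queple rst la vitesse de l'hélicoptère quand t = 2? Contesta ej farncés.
Nous avons la vitesse v(t) = 5 - 4·t. En substituant t = 2: v(2) = -3.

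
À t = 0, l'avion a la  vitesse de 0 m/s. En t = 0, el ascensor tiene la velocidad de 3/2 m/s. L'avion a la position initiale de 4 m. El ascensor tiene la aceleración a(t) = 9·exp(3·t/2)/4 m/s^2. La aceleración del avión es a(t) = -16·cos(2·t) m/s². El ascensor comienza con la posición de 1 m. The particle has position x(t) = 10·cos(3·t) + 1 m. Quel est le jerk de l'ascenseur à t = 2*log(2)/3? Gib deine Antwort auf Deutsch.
Ausgehend von der Beschleunigung a(t) = 9·exp(3·t/2)/4, nehmen wir 1 Ableitung. Durch Ableiten von der Beschleunigung erhalten wir den Ruck: j(t) = 27·exp(3·t/2)/8. Wir haben den Ruck j(t) = 27·exp(3·t/2)/8. Durch Einsetzen von t = 2*log(2)/3: j(2*log(2)/3) = 27/4.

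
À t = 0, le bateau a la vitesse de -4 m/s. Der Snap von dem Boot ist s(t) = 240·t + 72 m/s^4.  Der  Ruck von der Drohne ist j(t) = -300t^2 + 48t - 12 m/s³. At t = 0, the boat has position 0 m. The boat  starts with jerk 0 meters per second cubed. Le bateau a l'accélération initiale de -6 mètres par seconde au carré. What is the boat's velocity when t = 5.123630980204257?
To solve this, we need to take 3 integrals of our snap equation s(t) = 240·t + 72. Taking ∫s(t)dt and applying j(0) = 0, we find j(t) = 24·t·(5·t + 3). The integral of jerk is acceleration. Using a(0) = -6, we get a(t) = 40·t^3 + 36·t^2 - 6. Taking ∫a(t)dt and applying v(0) = -4, we find v(t) = 10·t^4 + 12·t^3 - 6·t - 4. Using v(t) = 10·t^4 + 12·t^3 - 6·t - 4 and substituting t = 5.123630980204257, we find v = 8470.76210020901.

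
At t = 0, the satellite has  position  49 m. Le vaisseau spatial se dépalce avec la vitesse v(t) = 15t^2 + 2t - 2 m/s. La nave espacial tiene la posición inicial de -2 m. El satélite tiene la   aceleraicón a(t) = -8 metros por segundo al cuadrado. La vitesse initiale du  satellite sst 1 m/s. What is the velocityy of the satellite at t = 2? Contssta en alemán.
Ausgehend von der Beschleunigung a(t) = -8, nehmen wir 1 Integral. Durch Integration von der Beschleunigung und Verwendung der Anfangsbedingung v(0) = 1, erhalten wir v(t) = 1 - 8·t. Wir haben die Geschwindigkeit v(t) = 1 - 8·t. Durch Einsetzen von t = 2: v(2) = -15.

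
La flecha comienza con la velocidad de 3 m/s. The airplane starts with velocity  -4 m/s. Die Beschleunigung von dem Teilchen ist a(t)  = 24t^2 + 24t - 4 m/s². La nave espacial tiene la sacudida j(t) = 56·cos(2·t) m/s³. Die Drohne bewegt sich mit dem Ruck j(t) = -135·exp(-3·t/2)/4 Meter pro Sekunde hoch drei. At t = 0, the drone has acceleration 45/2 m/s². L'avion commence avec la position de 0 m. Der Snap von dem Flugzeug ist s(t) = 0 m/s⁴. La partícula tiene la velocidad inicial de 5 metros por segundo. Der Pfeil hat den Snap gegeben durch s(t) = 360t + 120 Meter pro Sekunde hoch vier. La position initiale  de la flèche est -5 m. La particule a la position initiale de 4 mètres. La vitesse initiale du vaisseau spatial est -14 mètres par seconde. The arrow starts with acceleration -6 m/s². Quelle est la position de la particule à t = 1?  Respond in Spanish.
Partiendo de la aceleración a(t) = 24·t^2 + 24·t - 4, tomamos 2 antiderivadas. La integral de la aceleración es la velocidad. Usando v(0) = 5, obtenemos v(t) = 8·t^3 + 12·t^2 - 4·t + 5. Integrando la velocidad y usando la condición inicial x(0) = 4, obtenemos x(t) = 2·t^4 + 4·t^3 - 2·t^2 + 5·t + 4. Tenemos la posición x(t) = 2·t^4 + 4·t^3 - 2·t^2 + 5·t + 4. Sustituyendo t = 1: x(1) = 13.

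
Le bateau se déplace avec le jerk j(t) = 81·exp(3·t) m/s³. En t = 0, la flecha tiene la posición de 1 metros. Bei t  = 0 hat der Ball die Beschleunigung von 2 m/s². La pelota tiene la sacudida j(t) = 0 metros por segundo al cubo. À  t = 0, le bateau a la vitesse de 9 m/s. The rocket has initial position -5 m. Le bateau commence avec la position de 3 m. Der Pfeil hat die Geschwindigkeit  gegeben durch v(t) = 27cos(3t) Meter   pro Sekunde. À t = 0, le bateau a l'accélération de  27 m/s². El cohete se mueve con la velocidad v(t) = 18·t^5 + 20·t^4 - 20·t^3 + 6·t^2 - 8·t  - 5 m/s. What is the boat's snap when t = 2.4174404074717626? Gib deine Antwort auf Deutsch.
Um dies zu lösen, müssen wir 1 Ableitung unserer Gleichung für den Ruck j(t) = 81·exp(3·t) nehmen. Durch Ableiten von dem Ruck erhalten wir den Snap: s(t) = 243·exp(3·t). Mit s(t) = 243·exp(3·t) und Einsetzen von t = 2.4174404074717626, finden wir s = 342964.652106977.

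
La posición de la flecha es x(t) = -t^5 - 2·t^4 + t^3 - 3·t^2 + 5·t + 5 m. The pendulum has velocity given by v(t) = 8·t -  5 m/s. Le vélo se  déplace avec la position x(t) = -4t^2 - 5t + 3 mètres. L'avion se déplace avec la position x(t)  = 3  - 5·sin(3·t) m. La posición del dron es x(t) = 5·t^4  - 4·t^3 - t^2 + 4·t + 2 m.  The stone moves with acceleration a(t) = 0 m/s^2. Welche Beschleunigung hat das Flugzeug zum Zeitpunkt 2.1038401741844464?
Ausgehend von der Position x(t) = 3 - 5·sin(3·t), nehmen wir 2 Ableitungen. Mit d/dt von x(t) finden wir v(t) = -15·cos(3·t). Die Ableitung von der Geschwindigkeit ergibt die Beschleunigung: a(t) = 45·sin(3·t). Mit a(t) = 45·sin(3·t) und Einsetzen von t = 2.1038401741844464, finden wir a = 1.27491407439392.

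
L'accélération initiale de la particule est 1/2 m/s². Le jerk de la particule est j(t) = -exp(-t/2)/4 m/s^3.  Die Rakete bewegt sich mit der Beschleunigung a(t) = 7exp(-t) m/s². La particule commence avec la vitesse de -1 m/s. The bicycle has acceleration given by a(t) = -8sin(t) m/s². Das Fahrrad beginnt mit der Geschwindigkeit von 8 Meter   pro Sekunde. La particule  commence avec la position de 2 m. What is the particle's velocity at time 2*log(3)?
We need to integrate our jerk equation j(t) = -exp(-t/2)/4 2 times. The integral of jerk is acceleration. Using a(0) = 1/2, we get a(t) = exp(-t/2)/2. Integrating acceleration and using the initial condition v(0) = -1, we get v(t) = -exp(-t/2). From the given velocity equation v(t) = -exp(-t/2), we substitute t = 2*log(3) to get v = -1/3.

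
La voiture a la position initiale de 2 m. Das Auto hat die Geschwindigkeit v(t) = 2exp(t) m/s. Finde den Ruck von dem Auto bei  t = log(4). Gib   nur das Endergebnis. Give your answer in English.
The answer is 8.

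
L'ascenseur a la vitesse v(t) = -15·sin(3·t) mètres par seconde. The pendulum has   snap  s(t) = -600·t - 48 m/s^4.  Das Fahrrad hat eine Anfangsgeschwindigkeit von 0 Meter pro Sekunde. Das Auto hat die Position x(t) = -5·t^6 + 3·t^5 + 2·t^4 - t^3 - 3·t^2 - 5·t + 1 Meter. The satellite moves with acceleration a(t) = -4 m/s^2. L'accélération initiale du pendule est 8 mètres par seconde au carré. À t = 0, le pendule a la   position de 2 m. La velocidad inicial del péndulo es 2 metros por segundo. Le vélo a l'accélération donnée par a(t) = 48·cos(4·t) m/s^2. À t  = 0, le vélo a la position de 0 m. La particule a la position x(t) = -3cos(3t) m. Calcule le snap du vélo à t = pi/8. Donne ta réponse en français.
En partant de l'accélération a(t) = 48·cos(4·t), nous prenons 2 dérivées. En dérivant l'accélération, nous obtenons le jerk: j(t) = -192·sin(4·t). En dérivant le jerk, nous obtenons le snap: s(t) = -768·cos(4·t). Nous avons le snap s(t) = -768·cos(4·t). En substituant t = pi/8: s(pi/8) = 0.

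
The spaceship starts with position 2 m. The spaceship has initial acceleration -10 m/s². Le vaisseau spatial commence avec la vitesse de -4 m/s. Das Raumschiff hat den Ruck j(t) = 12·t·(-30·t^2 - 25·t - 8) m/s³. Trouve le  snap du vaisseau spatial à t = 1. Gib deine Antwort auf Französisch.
Nous devons dériver notre équation du jerk j(t) = 12·t·(-30·t^2 - 25·t - 8) 1 fois. En dérivant le jerk, nous obtenons le snap: s(t) = -360·t^2 + 12·t·(-60·t - 25) - 300·t - 96. Nous avons le snap s(t) = -360·t^2 + 12·t·(-60·t - 25) - 300·t - 96. En substituant t = 1: s(1) = -1776.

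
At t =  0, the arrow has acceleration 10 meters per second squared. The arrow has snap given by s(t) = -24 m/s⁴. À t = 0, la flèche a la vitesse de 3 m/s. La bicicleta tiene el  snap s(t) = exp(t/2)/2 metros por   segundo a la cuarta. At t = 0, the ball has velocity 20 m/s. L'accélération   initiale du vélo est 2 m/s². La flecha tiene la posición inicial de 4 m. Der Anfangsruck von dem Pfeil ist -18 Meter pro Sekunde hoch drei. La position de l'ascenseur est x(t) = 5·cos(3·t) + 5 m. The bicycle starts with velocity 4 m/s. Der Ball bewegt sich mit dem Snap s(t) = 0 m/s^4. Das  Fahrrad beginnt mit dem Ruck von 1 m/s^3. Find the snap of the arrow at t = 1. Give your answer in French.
De l'équation du snap s(t) = -24, nous substituons t = 1 pour obtenir s = -24.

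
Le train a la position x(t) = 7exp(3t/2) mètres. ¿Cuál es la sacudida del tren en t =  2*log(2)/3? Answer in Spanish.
Debemos derivar nuestra ecuación de la posición x(t) = 7·exp(3·t/2) 3 veces. Derivando la posición, obtenemos la velocidad: v(t) = 21·exp(3·t/2)/2. Tomando d/dt de v(t), encontramos a(t) = 63·exp(3·t/2)/4. Tomando d/dt de a(t), encontramos j(t) = 189·exp(3·t/2)/8. Usando j(t) = 189·exp(3·t/2)/8 y sustituyendo t = 2*log(2)/3, encontramos j = 189/4.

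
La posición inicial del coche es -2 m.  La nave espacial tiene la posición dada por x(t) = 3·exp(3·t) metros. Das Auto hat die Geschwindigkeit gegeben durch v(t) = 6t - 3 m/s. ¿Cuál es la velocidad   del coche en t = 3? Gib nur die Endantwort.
v(3) = 15.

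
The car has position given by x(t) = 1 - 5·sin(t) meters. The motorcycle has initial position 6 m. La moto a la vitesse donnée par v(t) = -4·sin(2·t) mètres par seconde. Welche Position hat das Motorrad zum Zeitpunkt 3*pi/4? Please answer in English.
To find the answer, we compute 1 integral of v(t) = -4·sin(2·t). Integrating velocity and using the initial condition x(0) = 6, we get x(t) = 2·cos(2·t) + 4. From the given position equation x(t) = 2·cos(2·t) + 4, we substitute t = 3*pi/4 to get x = 4.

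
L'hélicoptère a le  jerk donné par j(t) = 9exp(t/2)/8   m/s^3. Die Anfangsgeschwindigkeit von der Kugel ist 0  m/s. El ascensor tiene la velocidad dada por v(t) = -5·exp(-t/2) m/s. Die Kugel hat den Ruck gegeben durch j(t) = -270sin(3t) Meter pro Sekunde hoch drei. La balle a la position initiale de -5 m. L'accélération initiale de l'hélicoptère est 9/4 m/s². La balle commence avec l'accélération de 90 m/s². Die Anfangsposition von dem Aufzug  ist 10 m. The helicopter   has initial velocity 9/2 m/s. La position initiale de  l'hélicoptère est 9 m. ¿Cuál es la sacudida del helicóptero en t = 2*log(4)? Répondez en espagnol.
Usando j(t) = 9·exp(t/2)/8 y sustituyendo t = 2*log(4), encontramos j = 9/2.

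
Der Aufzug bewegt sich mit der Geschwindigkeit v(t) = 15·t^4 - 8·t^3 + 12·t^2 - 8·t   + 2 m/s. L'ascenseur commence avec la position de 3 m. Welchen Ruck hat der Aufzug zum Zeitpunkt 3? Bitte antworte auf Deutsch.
Wir müssen unsere Gleichung für die Geschwindigkeit v(t) = 15·t^4 - 8·t^3 + 12·t^2 - 8·t + 2 2-mal ableiten. Die Ableitung von der Geschwindigkeit ergibt die Beschleunigung: a(t) = 60·t^3 - 24·t^2 + 24·t - 8. Mit d/dt von a(t) finden wir j(t) = 180·t^2 - 48·t + 24. Aus der Gleichung für den Ruck j(t) = 180·t^2 - 48·t + 24, setzen wir t = 3 ein und erhalten j = 1500.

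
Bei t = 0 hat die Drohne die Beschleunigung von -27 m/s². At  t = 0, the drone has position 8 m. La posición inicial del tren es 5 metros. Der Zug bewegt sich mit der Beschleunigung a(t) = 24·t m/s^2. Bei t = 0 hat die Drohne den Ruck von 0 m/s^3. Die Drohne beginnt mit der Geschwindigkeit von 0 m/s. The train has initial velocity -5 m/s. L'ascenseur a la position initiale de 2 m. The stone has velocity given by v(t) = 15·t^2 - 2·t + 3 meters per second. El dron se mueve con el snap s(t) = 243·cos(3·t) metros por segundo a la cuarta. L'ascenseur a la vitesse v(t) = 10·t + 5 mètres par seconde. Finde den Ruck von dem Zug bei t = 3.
Wir müssen unsere Gleichung für die Beschleunigung a(t) = 24·t 1-mal ableiten. Durch Ableiten von der Beschleunigung erhalten wir den Ruck: j(t) = 24. Mit j(t) = 24 und Einsetzen von t = 3, finden wir j = 24.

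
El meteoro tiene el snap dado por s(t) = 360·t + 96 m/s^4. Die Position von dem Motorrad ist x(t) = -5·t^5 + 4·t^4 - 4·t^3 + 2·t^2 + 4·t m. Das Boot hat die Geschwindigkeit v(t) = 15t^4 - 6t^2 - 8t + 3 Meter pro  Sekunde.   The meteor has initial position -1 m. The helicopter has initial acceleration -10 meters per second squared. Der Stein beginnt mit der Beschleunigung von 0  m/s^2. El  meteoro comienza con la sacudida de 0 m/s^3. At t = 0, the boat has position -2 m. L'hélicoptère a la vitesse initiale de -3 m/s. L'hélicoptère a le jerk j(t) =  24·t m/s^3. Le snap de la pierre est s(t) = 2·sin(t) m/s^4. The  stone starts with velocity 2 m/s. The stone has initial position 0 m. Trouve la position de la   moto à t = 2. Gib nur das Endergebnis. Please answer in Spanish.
En t = 2, x = -112.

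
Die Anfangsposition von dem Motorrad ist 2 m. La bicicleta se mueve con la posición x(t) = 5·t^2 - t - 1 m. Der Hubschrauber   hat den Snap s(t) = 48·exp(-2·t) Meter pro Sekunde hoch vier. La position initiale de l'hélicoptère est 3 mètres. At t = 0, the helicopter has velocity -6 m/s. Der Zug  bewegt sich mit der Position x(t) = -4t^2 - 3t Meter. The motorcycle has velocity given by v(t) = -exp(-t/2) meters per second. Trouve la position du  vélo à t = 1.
De l'équation de la position x(t) = 5·t^2 - t - 1, nous substituons t = 1 pour obtenir x = 3.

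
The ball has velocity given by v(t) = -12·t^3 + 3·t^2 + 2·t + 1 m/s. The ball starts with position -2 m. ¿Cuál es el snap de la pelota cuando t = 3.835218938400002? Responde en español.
Partiendo de la velocidad v(t) = -12·t^3 + 3·t^2 + 2·t + 1, tomamos 3 derivadas. Tomando d/dt de v(t), encontramos a(t) = -36·t^2 + 6·t + 2. Tomando d/dt de a(t), encontramos j(t) = 6 - 72·t. La derivada de la sacudida da el snap: s(t) = -72. Usando s(t) = -72 y sustituyendo t = 3.835218938400002, encontramos s = -72.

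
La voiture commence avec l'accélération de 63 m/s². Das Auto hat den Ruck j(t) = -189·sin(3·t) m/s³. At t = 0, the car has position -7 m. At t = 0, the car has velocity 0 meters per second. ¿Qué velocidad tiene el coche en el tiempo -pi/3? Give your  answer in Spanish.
Para resolver esto, necesitamos tomar 2 integrales de nuestra ecuación de la sacudida j(t) = -189·sin(3·t). La integral de la sacudida, con a(0) = 63, da la aceleración: a(t) = 63·cos(3·t). Integrando la aceleración y usando la condición inicial v(0) = 0, obtenemos v(t) = 21·sin(3·t). Usando v(t) = 21·sin(3·t) y sustituyendo t = -pi/3, encontramos v = 0.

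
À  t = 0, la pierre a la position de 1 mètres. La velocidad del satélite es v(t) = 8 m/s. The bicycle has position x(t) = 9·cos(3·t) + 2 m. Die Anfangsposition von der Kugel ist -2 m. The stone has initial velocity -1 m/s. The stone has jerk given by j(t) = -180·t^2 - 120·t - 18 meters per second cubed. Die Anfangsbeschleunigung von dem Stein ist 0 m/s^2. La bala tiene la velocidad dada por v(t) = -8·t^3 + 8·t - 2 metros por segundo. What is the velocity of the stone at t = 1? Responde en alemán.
Ausgehend von dem Ruck j(t) = -180·t^2 - 120·t - 18, nehmen wir 2 Stammfunktionen. Mit ∫j(t)dt und Anwendung von a(0) = 0, finden wir a(t) = 6·t·(-10·t^2 - 10·t - 3). Das Integral von der Beschleunigung ist die Geschwindigkeit. Mit v(0) = -1 erhalten wir v(t) = -15·t^4 - 20·t^3 - 9·t^2 - 1. Wir haben die Geschwindigkeit v(t) = -15·t^4 - 20·t^3 - 9·t^2 - 1. Durch Einsetzen von t = 1: v(1) = -45.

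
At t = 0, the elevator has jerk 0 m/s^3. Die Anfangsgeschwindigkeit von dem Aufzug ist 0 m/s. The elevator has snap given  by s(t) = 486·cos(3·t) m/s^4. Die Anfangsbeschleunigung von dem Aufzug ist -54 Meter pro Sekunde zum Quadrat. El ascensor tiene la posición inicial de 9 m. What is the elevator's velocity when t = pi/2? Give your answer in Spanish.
Debemos encontrar la integral de nuestra ecuación del snap s(t) = 486·cos(3·t) 3 veces. Integrando el snap y usando la condición inicial j(0) = 0, obtenemos j(t) = 162·sin(3·t). La integral de la sacudida es la aceleración. Usando a(0) = -54, obtenemos a(t) = -54·cos(3·t). Integrando la aceleración y usando la condición inicial v(0) = 0, obtenemos v(t) = -18·sin(3·t). De la ecuación de la velocidad v(t) = -18·sin(3·t), sustituimos t = pi/2 para obtener v = 18.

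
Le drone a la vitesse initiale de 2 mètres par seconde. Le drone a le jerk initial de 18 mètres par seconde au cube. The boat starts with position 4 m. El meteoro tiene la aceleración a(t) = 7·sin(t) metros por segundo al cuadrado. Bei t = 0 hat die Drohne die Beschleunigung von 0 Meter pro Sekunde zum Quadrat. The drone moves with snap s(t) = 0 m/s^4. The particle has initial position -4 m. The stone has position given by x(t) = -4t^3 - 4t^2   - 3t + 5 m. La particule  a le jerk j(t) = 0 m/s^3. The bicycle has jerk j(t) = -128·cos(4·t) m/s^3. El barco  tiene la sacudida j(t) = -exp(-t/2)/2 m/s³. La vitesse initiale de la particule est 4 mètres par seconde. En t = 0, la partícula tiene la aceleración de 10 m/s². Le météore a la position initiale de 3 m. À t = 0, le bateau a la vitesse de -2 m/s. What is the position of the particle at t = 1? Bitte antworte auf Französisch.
Pour résoudre ceci, nous devons prendre 3 intégrales de notre équation du jerk j(t) = 0. La primitive du jerk est l'accélération. En utilisant a(0) = 10, nous obtenons a(t) = 10. En prenant ∫a(t)dt et en appliquant v(0) = 4, nous trouvons v(t) = 10·t + 4. L'intégrale de la vitesse est la position. En utilisant x(0) = -4, nous obtenons x(t) = 5·t^2 + 4·t - 4. En utilisant x(t) = 5·t^2 + 4·t - 4 et en substituant t = 1, nous trouvons x = 5.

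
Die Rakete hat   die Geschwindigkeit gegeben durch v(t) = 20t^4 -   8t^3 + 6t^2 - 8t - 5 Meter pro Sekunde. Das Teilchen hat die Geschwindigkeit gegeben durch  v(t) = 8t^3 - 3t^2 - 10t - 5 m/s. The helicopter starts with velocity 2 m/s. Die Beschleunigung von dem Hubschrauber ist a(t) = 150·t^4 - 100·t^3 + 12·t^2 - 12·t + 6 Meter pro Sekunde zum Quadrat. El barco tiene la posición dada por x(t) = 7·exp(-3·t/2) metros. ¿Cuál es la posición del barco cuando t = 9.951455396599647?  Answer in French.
En utilisant x(t) = 7·exp(-3·t/2) et en substituant t = 9.951455396599647, nous trouvons x = 0.00000230305755564065.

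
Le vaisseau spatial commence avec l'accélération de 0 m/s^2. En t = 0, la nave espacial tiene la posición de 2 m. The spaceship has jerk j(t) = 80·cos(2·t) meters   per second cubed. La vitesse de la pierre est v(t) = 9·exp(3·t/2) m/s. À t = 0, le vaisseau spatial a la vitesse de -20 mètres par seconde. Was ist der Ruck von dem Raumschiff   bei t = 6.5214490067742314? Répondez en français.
De l'équation du jerk j(t) = 80·cos(2·t), nous substituons t = 6.5214490067742314 pour obtenir j = 71.0874516947650.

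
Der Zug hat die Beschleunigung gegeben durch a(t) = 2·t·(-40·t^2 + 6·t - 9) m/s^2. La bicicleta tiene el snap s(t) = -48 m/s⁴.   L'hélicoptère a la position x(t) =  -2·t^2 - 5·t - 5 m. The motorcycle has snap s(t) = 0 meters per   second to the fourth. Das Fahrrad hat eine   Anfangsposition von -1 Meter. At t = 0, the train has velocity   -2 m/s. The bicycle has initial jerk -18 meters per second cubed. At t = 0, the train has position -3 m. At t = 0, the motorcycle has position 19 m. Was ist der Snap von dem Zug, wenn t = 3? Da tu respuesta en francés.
Pour résoudre ceci, nous devons prendre 2 dérivées de notre équation de l'accélération a(t) = 2·t·(-40·t^2 + 6·t - 9). En dérivant l'accélération, nous obtenons le jerk: j(t) = -80·t^2 + 2·t·(6 - 80·t) + 12·t - 18. En dérivant le jerk, nous obtenons le snap: s(t) = 24 - 480·t. De l'équation du snap s(t) = 24 - 480·t, nous substituons t = 3 pour obtenir s = -1416.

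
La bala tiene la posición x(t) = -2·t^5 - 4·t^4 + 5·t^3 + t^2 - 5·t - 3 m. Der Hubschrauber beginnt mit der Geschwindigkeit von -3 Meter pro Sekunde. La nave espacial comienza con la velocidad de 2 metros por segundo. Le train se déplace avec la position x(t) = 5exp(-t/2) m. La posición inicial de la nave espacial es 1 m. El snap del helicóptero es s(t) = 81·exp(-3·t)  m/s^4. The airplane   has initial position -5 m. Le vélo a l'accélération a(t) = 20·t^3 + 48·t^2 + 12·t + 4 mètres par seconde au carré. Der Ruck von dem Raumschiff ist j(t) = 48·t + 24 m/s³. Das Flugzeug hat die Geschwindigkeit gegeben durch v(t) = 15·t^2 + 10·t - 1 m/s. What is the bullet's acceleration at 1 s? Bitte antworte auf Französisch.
Pour résoudre ceci, nous devons prendre 2 dérivées de notre équation de la position x(t) = -2·t^5 - 4·t^4 + 5·t^3 + t^2 - 5·t - 3. La dérivée de la position donne la vitesse: v(t) = -10·t^4 - 16·t^3 + 15·t^2 + 2·t - 5. En dérivant la vitesse, nous obtenons l'accélération: a(t) = -40·t^3 - 48·t^2 + 30·t + 2. De l'équation de l'accélération a(t) = -40·t^3 - 48·t^2 + 30·t + 2, nous substituons t = 1 pour obtenir a = -56.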